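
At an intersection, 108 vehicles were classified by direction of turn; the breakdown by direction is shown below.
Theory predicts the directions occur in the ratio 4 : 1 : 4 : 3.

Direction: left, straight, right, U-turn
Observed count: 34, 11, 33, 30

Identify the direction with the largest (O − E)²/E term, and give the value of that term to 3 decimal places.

Ratio total = 12. Expected counts: 108×4/12 = 36, 108×1/12 = 9, 108×4/12 = 36, 108×3/12 = 27.
left: (34 − 36)²/36 = 4/36 = 0.1111
straight: (11 − 9)²/9 = 4/9 = 0.4444
right: (33 − 36)²/36 = 9/36 = 0.2500
U-turn: (30 − 27)²/27 = 9/27 = 0.3333
The largest term is for straight: 0.444.

straight, 0.444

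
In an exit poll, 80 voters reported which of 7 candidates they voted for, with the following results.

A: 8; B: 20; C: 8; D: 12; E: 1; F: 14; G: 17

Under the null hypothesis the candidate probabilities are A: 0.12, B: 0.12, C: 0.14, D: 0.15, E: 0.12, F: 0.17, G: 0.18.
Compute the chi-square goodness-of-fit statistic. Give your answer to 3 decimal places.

Expected counts E_i = n·p_i: 80×0.12 = 9.6, 80×0.12 = 9.6, 80×0.14 = 11.2, 80×0.15 = 12, 80×0.12 = 9.6, 80×0.17 = 13.6, 80×0.18 = 14.4.
χ² = (8−9.6)²/9.6 + (20−9.6)²/9.6 + (8−11.2)²/11.2 + (12−12)²/12 + (1−9.6)²/9.6 + (14−13.6)²/13.6 + (17−14.4)²/14.4
   = 0.2667 + 11.2667 + 0.9143 + 0.0000 + 7.7042 + 0.0118 + 0.4694
Sum = 20.633

20.633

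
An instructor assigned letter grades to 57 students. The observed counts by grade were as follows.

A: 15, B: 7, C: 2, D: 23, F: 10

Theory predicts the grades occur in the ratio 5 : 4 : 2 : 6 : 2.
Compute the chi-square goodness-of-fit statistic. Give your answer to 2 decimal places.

Ratio total = 19. Expected counts: 57×5/19 = 15, 57×4/19 = 12, 57×2/19 = 6, 57×6/19 = 18, 57×2/19 = 6.
cat         O        E   (O−E)²/E
A          15       15      0.000
B           7       12      2.083
C           2        6      2.667
D          23       18      1.389
F          10        6      2.667
Sum = 8.81

8.81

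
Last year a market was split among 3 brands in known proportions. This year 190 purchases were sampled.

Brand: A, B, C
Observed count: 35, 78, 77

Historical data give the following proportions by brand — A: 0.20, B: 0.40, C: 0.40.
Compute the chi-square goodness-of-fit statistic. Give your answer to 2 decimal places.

Expected counts E_i = n·p_i: 190×0.20 = 38, 190×0.40 = 76, 190×0.40 = 76.
cat         O        E   (O−E)²/E
A          35       38      0.237
B          78       76      0.053
C          77       76      0.013
Sum = 0.30

0.30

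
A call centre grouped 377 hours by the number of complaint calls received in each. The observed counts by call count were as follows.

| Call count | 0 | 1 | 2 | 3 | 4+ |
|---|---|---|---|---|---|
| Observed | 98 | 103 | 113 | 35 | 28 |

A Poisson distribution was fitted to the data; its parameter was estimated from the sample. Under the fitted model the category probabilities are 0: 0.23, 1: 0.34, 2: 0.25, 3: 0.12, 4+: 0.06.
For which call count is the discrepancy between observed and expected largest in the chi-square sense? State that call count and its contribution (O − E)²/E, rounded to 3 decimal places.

1, 4.946

Expected counts E_i = n·p_i: 377×0.23 = 86.71, 377×0.34 = 128.18, 377×0.25 = 94.25, 377×0.12 = 45.24, 377×0.06 = 22.62.
0: (98 − 86.71)²/86.71 = 127.4641/86.71 = 1.4700
1: (103 − 128.18)²/128.18 = 634.0324/128.18 = 4.9464
2: (113 − 94.25)²/94.25 = 351.5625/94.25 = 3.7301
3: (35 − 45.24)²/45.24 = 104.8576/45.24 = 2.3178
4+: (28 − 22.62)²/22.62 = 28.9444/22.62 = 1.2796
The largest term is for 1: 4.946.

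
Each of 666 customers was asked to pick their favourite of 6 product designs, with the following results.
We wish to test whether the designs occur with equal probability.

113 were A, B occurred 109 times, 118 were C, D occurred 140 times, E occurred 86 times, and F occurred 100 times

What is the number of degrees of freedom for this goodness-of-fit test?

There are k = 6 categories and no parameters were estimated from the data, so df = 6 − 1 = 5.

5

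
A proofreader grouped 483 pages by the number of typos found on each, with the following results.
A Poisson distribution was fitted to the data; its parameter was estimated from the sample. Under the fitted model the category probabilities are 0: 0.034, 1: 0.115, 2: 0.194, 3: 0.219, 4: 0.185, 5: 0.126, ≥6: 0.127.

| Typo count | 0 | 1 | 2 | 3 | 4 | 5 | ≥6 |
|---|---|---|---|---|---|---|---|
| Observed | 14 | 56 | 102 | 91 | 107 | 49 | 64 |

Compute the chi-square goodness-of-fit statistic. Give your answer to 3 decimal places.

9.070

Expected counts E_i = n·p_i: 483×0.034 = 16.422, 483×0.115 = 55.545, 483×0.194 = 93.702, 483×0.219 = 105.777, 483×0.185 = 89.355, 483×0.126 = 60.858, 483×0.127 = 61.341.
cat         O        E   (O−E)²/E
0          14   16.422     0.3572
1          56   55.545     0.0037
2         102   93.702     0.7348
3          91  105.777     2.0643
4         107   89.355     3.4844
5          49   60.858     2.3105
≥6         64   61.341     0.1153
Sum = 9.070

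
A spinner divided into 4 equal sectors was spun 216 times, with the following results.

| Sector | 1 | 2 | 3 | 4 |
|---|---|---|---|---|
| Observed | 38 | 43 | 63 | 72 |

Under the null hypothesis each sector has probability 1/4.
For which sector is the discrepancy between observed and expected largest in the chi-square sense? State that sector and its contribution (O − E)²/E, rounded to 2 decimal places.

4, 6.00

Under H₀ each category has probability 1/4, so each expected count is 216/4 = 54.
cat         O        E   (O−E)²/E
1          38       54      4.741
2          43       54      2.241
3          63       54      1.500
4          72       54      6.000
The largest term is for 4: 6.00.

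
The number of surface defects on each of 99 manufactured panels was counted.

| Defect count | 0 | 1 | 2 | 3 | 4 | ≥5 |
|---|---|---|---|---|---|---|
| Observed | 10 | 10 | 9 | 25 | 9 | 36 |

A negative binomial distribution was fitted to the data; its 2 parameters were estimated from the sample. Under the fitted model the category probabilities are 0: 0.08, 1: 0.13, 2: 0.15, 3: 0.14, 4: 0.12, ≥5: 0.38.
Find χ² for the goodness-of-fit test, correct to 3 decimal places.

Expected counts E_i = n·p_i: 99×0.08 = 7.92, 99×0.13 = 12.87, 99×0.15 = 14.85, 99×0.14 = 13.86, 99×0.12 = 11.88, 99×0.38 = 37.62.
0: (10 − 7.92)²/7.92 = 4.3264/7.92 = 0.5463
1: (10 − 12.87)²/12.87 = 8.2369/12.87 = 0.6400
2: (9 − 14.85)²/14.85 = 34.2225/14.85 = 2.3045
3: (25 − 13.86)²/13.86 = 124.0996/13.86 = 8.9538
4: (9 − 11.88)²/11.88 = 8.2944/11.88 = 0.6982
≥5: (36 − 37.62)²/37.62 = 2.6244/37.62 = 0.0698
Sum = 13.213

13.213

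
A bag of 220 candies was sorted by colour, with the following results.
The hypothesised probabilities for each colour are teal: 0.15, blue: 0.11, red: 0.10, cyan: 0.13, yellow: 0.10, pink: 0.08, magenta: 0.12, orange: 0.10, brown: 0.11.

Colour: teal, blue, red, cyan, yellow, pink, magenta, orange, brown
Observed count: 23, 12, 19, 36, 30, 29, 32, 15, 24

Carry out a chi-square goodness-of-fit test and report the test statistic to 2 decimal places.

25.21

Expected counts E_i = n·p_i: 220×0.15 = 33, 220×0.11 = 24.2, 220×0.10 = 22, 220×0.13 = 28.6, 220×0.10 = 22, 220×0.08 = 17.6, 220×0.12 = 26.4, 220×0.10 = 22, 220×0.11 = 24.2.
χ² = (23−33)²/33 + (12−24.2)²/24.2 + (19−22)²/22 + (36−28.6)²/28.6 + (30−22)²/22 + (29−17.6)²/17.6 + (32−26.4)²/26.4 + (15−22)²/22 + (24−24.2)²/24.2
   = 3.030 + 6.150 + 0.409 + 1.915 + 2.909 + 7.384 + 1.188 + 2.227 + 0.002
Sum = 25.21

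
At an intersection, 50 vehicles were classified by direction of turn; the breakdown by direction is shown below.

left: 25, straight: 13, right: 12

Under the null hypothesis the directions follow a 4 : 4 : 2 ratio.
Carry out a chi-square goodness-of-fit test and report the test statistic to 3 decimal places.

4.100

Ratio total = 10. Expected counts: 50×4/10 = 20, 50×4/10 = 20, 50×2/10 = 10.
left: (25 − 20)²/20 = 25/20 = 1.2500
straight: (13 − 20)²/20 = 49/20 = 2.4500
right: (12 − 10)²/10 = 4/10 = 0.4000
Sum = 4.100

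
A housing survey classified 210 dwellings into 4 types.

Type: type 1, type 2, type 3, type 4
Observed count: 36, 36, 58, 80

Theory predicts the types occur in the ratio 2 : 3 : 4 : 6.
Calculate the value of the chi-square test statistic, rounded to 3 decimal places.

3.405

Ratio total = 15. Expected counts: 210×2/15 = 28, 210×3/15 = 42, 210×4/15 = 56, 210×6/15 = 84.
χ² = (36−28)²/28 + (36−42)²/42 + (58−56)²/56 + (80−84)²/84
   = 2.2857 + 0.8571 + 0.0714 + 0.1905
Sum = 3.405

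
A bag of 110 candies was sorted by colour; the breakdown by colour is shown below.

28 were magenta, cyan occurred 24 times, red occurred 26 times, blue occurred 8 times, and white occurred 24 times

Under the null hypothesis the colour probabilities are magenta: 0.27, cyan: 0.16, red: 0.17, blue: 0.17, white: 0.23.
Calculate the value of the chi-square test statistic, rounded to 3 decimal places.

11.464

Expected counts E_i = n·p_i: 110×0.27 = 29.7, 110×0.16 = 17.6, 110×0.17 = 18.7, 110×0.17 = 18.7, 110×0.23 = 25.3.
cat          O        E   (O−E)²/E
magenta     28     29.7     0.0973
cyan        24     17.6     2.3273
red         26     18.7     2.8497
blue         8     18.7     6.1225
white       24     25.3     0.0668
Sum = 11.464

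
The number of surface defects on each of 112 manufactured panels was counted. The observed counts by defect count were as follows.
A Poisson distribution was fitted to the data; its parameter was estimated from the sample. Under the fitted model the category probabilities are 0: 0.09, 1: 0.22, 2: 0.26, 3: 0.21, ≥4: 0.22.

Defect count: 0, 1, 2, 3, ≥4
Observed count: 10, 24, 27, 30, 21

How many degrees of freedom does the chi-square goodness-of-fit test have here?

3

There are k = 5 categories and 1 parameter estimated from the data, so df = 5 − 1 − 1 = 3.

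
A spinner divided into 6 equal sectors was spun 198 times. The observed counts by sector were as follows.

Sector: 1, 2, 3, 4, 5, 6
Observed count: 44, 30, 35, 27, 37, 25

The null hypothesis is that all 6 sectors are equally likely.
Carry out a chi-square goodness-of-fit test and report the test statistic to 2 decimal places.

Under H₀ each category has probability 1/6, so each expected count is 198/6 = 33.
cat         O        E   (O−E)²/E
1          44       33      3.667
2          30       33      0.273
3          35       33      0.121
4          27       33      1.091
5          37       33      0.485
6          25       33      1.939
Sum = 7.58

7.58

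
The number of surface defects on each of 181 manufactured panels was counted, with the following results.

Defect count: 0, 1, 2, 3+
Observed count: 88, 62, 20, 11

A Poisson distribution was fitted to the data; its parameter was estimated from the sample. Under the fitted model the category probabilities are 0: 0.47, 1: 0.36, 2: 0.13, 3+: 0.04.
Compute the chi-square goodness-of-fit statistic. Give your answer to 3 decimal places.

Expected counts E_i = n·p_i: 181×0.47 = 85.07, 181×0.36 = 65.16, 181×0.13 = 23.53, 181×0.04 = 7.24.
cat         O        E   (O−E)²/E
0          88    85.07     0.1009
1          62    65.16     0.1532
2          20    23.53     0.5296
3+         11     7.24     1.9527
Sum = 2.736

2.736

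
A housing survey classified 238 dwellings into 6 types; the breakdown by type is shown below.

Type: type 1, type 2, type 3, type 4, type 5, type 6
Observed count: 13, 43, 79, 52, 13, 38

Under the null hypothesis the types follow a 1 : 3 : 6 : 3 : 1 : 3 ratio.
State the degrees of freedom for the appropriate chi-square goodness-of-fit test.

There are k = 6 categories and no parameters were estimated from the data, so df = 6 − 1 = 5.

5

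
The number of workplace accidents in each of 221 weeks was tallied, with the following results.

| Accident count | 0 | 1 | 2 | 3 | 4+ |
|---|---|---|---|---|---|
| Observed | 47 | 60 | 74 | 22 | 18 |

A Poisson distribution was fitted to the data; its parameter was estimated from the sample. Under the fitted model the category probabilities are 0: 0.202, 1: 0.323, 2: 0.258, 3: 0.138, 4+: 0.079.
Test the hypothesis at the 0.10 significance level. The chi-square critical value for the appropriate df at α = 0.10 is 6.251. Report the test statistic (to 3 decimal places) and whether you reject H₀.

Expected counts E_i = n·p_i: 221×0.202 = 44.642, 221×0.323 = 71.383, 221×0.258 = 57.018, 221×0.138 = 30.498, 221×0.079 = 17.459.
cat         O        E   (O−E)²/E
0          47   44.642     0.1246
1          60   71.383     1.8152
2          74   57.018     5.0578
3          22   30.498     2.3679
4+         18   17.459     0.0168
Sum = 9.382
df = 3. Since 9.382 > 6.251, we reject H₀.

9.382; reject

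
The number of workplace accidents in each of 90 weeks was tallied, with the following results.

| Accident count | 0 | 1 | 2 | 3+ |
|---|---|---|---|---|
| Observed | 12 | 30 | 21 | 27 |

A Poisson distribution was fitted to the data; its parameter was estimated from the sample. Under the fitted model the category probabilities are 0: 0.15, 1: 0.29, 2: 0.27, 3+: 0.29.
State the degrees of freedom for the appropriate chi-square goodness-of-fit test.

2

There are k = 4 categories and 1 parameter estimated from the data, so df = 4 − 1 − 1 = 2.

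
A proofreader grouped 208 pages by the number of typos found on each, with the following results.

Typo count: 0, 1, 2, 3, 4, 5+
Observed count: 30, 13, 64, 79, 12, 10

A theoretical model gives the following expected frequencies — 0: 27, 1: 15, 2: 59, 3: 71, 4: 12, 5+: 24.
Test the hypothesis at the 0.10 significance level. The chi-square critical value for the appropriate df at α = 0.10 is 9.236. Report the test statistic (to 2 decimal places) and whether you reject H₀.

10.09; reject

0: (30 − 27)²/27 = 9/27 = 0.333
1: (13 − 15)²/15 = 4/15 = 0.267
2: (64 − 59)²/59 = 25/59 = 0.424
3: (79 − 71)²/71 = 64/71 = 0.901
4: (12 − 12)²/12 = 0/12 = 0.000
5+: (10 − 24)²/24 = 196/24 = 8.167
Sum = 10.09
df = 5. Since 10.09 > 9.236, we reject H₀.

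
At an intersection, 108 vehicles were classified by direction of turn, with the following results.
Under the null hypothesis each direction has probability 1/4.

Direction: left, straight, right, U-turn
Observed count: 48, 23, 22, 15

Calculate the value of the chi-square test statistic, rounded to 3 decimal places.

23.185

Under H₀ each category has probability 1/4, so each expected count is 108/4 = 27.
left: (48 − 27)²/27 = 441/27 = 16.3333
straight: (23 − 27)²/27 = 16/27 = 0.5926
right: (22 − 27)²/27 = 25/27 = 0.9259
U-turn: (15 − 27)²/27 = 144/27 = 5.3333
Sum = 23.185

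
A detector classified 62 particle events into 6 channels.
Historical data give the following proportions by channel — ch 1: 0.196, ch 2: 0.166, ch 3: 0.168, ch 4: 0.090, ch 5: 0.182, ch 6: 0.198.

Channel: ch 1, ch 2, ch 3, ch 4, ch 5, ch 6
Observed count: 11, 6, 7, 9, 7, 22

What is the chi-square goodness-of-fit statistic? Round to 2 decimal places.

14.44

Expected counts E_i = n·p_i: 62×0.196 = 12.152, 62×0.166 = 10.292, 62×0.168 = 10.416, 62×0.090 = 5.58, 62×0.182 = 11.284, 62×0.198 = 12.276.
χ² = (11−12.152)²/12.152 + (6−10.292)²/10.292 + (7−10.416)²/10.416 + (9−5.58)²/5.58 + (7−11.284)²/11.284 + (22−12.276)²/12.276
   = 0.109 + 1.790 + 1.120 + 2.096 + 1.626 + 7.703
Sum = 14.44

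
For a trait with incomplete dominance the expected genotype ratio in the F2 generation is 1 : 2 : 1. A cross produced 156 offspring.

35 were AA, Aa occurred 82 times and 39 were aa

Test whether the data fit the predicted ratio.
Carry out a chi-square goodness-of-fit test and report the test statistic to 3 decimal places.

Ratio total = 4. Expected counts: 156×1/4 = 39, 156×2/4 = 78, 156×1/4 = 39.
χ² = (35−39)²/39 + (82−78)²/78 + (39−39)²/39
   = 0.4103 + 0.2051 + 0.0000
Sum = 0.615

0.615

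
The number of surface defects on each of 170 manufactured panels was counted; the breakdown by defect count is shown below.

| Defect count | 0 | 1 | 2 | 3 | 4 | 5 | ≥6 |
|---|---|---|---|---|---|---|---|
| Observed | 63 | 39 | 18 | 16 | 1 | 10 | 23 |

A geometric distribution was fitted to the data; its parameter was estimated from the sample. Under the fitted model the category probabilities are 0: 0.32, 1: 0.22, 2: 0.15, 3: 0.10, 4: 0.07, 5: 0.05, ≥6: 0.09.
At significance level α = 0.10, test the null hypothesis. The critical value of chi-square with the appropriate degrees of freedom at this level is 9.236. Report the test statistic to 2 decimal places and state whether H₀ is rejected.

Expected counts E_i = n·p_i: 170×0.32 = 54.4, 170×0.22 = 37.4, 170×0.15 = 25.5, 170×0.10 = 17, 170×0.07 = 11.9, 170×0.05 = 8.5, 170×0.09 = 15.3.
0: (63 − 54.4)²/54.4 = 73.96/54.4 = 1.360
1: (39 − 37.4)²/37.4 = 2.56/37.4 = 0.068
2: (18 − 25.5)²/25.5 = 56.25/25.5 = 2.206
3: (16 − 17)²/17 = 1/17 = 0.059
4: (1 − 11.9)²/11.9 = 118.81/11.9 = 9.984
5: (10 − 8.5)²/8.5 = 2.25/8.5 = 0.265
≥6: (23 − 15.3)²/15.3 = 59.29/15.3 = 3.875
Sum = 17.82
df = 5. Since 17.82 > 9.236, we reject H₀.

17.82; reject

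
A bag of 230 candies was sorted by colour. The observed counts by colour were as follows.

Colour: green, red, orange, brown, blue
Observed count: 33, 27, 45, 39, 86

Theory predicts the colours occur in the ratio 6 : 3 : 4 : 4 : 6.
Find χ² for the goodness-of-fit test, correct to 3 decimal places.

Ratio total = 23. Expected counts: 230×6/23 = 60, 230×3/23 = 30, 230×4/23 = 40, 230×4/23 = 40, 230×6/23 = 60.
green: (33 − 60)²/60 = 729/60 = 12.1500
red: (27 − 30)²/30 = 9/30 = 0.3000
orange: (45 − 40)²/40 = 25/40 = 0.6250
brown: (39 − 40)²/40 = 1/40 = 0.0250
blue: (86 − 60)²/60 = 676/60 = 11.2667
Sum = 24.367

24.367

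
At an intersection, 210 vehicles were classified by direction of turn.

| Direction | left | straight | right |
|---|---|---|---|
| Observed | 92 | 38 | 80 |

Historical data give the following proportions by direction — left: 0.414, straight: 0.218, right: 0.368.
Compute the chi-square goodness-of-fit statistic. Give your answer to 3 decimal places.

Expected counts E_i = n·p_i: 210×0.414 = 86.94, 210×0.218 = 45.78, 210×0.368 = 77.28.
χ² = (92−86.94)²/86.94 + (38−45.78)²/45.78 + (80−77.28)²/77.28
   = 0.2945 + 1.3222 + 0.0957
Sum = 1.712

1.712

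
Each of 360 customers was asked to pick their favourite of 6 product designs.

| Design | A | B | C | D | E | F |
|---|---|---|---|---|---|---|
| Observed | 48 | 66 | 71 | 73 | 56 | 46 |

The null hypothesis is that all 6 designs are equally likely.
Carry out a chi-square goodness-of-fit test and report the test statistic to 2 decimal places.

11.37

Under H₀ each category has probability 1/6, so each expected count is 360/6 = 60.
χ² = (48−60)²/60 + (66−60)²/60 + (71−60)²/60 + (73−60)²/60 + (56−60)²/60 + (46−60)²/60
   = 2.400 + 0.600 + 2.017 + 2.817 + 0.267 + 3.267
Sum = 11.37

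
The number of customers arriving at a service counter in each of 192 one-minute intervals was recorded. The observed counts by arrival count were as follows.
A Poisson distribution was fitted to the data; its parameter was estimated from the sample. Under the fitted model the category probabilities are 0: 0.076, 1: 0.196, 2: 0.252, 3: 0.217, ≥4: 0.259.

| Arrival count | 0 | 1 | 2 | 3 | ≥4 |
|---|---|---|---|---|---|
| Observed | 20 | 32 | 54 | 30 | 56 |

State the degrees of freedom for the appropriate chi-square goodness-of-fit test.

There are k = 5 categories and 1 parameter estimated from the data, so df = 5 − 1 − 1 = 3.

3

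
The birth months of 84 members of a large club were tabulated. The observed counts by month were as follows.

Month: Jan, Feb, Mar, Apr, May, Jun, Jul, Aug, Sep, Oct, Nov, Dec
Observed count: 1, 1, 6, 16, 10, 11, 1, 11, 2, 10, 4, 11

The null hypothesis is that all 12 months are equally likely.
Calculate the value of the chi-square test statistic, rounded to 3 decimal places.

41.429

Under H₀ each category has probability 1/12, so each expected count is 84/12 = 7.
χ² = (1−7)²/7 + (1−7)²/7 + (6−7)²/7 + (16−7)²/7 + (10−7)²/7 + (11−7)²/7 + (1−7)²/7 + (11−7)²/7 + (2−7)²/7 + (10−7)²/7 + (4−7)²/7 + (11−7)²/7
   = 5.1429 + 5.1429 + 0.1429 + 11.5714 + 1.2857 + 2.2857 + 5.1429 + 2.2857 + 3.5714 + 1.2857 + 1.2857 + 2.2857
Sum = 41.429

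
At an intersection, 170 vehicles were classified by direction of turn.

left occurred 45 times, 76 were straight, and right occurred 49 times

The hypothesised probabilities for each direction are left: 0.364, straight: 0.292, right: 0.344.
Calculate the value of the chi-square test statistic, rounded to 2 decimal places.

Expected counts E_i = n·p_i: 170×0.364 = 61.88, 170×0.292 = 49.64, 170×0.344 = 58.48.
left: (45 − 61.88)²/61.88 = 284.9344/61.88 = 4.605
straight: (76 − 49.64)²/49.64 = 694.8496/49.64 = 13.998
right: (49 − 58.48)²/58.48 = 89.8704/58.48 = 1.537
Sum = 20.14

20.14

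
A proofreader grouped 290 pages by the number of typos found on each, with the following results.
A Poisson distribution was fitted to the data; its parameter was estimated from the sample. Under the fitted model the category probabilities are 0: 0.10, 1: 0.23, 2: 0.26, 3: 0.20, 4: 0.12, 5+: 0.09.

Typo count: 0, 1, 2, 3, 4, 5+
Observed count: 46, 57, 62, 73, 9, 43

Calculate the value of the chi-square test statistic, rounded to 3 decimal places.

Expected counts E_i = n·p_i: 290×0.10 = 29, 290×0.23 = 66.7, 290×0.26 = 75.4, 290×0.20 = 58, 290×0.12 = 34.8, 290×0.09 = 26.1.
0: (46 − 29)²/29 = 289/29 = 9.9655
1: (57 − 66.7)²/66.7 = 94.09/66.7 = 1.4106
2: (62 − 75.4)²/75.4 = 179.56/75.4 = 2.3814
3: (73 − 58)²/58 = 225/58 = 3.8793
4: (9 − 34.8)²/34.8 = 665.64/34.8 = 19.1276
5+: (43 − 26.1)²/26.1 = 285.61/26.1 = 10.9429
Sum = 47.707

47.707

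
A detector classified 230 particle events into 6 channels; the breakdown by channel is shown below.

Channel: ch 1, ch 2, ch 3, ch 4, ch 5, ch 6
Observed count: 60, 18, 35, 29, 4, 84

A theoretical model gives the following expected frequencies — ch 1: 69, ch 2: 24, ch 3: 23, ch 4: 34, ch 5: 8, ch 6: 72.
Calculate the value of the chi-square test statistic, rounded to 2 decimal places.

13.67

χ² = (60−69)²/69 + (18−24)²/24 + (35−23)²/23 + (29−34)²/34 + (4−8)²/8 + (84−72)²/72
   = 1.174 + 1.500 + 6.261 + 0.735 + 2.000 + 2.000
Sum = 13.67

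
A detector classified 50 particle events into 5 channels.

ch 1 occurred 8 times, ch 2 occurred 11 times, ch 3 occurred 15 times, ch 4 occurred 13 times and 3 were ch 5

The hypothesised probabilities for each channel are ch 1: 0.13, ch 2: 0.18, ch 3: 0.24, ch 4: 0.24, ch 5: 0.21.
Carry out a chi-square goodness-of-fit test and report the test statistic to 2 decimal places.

Expected counts E_i = n·p_i: 50×0.13 = 6.5, 50×0.18 = 9, 50×0.24 = 12, 50×0.24 = 12, 50×0.21 = 10.5.
χ² = (8−6.5)²/6.5 + (11−9)²/9 + (15−12)²/12 + (13−12)²/12 + (3−10.5)²/10.5
   = 0.346 + 0.444 + 0.750 + 0.083 + 5.357
Sum = 6.98

6.98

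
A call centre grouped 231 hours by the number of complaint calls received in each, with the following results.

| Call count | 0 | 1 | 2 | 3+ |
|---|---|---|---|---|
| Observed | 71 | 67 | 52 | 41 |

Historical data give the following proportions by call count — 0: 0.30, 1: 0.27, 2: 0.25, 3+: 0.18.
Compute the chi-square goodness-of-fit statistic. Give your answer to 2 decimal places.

Expected counts E_i = n·p_i: 231×0.30 = 69.3, 231×0.27 = 62.37, 231×0.25 = 57.75, 231×0.18 = 41.58.
cat         O        E   (O−E)²/E
0          71     69.3      0.042
1          67    62.37      0.344
2          52    57.75      0.573
3+         41    41.58      0.008
Sum = 0.97

0.97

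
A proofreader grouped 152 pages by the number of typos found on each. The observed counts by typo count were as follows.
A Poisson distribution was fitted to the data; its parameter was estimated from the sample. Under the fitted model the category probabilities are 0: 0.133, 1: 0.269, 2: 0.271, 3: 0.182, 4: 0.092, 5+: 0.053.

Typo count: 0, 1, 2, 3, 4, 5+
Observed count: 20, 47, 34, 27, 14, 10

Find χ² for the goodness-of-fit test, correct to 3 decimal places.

Expected counts E_i = n·p_i: 152×0.133 = 20.216, 152×0.269 = 40.888, 152×0.271 = 41.192, 152×0.182 = 27.664, 152×0.092 = 13.984, 152×0.053 = 8.056.
χ² = (20−20.216)²/20.216 + (47−40.888)²/40.888 + (34−41.192)²/41.192 + (27−27.664)²/27.664 + (14−13.984)²/13.984 + (10−8.056)²/8.056
   = 0.0023 + 0.9136 + 1.2557 + 0.0159 + 0.0000 + 0.4691
Sum = 2.657

2.657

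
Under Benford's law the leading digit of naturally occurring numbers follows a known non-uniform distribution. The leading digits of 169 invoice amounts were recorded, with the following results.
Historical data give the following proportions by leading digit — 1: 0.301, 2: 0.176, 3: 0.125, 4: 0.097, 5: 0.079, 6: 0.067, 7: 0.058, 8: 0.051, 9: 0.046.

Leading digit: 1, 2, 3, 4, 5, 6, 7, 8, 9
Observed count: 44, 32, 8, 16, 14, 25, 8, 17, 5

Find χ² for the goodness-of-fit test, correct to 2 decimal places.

Expected counts E_i = n·p_i: 169×0.301 = 50.869, 169×0.176 = 29.744, 169×0.125 = 21.125, 169×0.097 = 16.393, 169×0.079 = 13.351, 169×0.067 = 11.323, 169×0.058 = 9.802, 169×0.051 = 8.619, 169×0.046 = 7.774.
χ² = (44−50.869)²/50.869 + (32−29.744)²/29.744 + (8−21.125)²/21.125 + (16−16.393)²/16.393 + (14−13.351)²/13.351 + (25−11.323)²/11.323 + (8−9.802)²/9.802 + (17−8.619)²/8.619 + (5−7.774)²/7.774
   = 0.928 + 0.171 + 8.155 + 0.009 + 0.032 + 16.520 + 0.331 + 8.150 + 0.990
Sum = 35.29

35.29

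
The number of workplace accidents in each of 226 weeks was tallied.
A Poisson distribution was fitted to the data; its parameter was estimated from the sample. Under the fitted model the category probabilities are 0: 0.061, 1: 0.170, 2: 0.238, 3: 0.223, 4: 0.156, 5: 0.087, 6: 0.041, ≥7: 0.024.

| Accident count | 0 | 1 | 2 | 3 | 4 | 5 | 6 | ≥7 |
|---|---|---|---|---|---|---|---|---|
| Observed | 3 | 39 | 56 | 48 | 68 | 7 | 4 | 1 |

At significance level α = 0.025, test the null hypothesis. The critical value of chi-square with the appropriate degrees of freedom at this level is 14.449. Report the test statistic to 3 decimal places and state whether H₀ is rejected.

53.819; reject

Expected counts E_i = n·p_i: 226×0.061 = 13.786, 226×0.170 = 38.42, 226×0.238 = 53.788, 226×0.223 = 50.398, 226×0.156 = 35.256, 226×0.087 = 19.662, 226×0.041 = 9.266, 226×0.024 = 5.424.
cat         O        E   (O−E)²/E
0           3   13.786     8.4388
1          39    38.42     0.0088
2          56   53.788     0.0910
3          48   50.398     0.1141
4          68   35.256    30.4110
5           7   19.662     8.1541
6           4    9.266     2.9927
≥7          1    5.424     3.6084
Sum = 53.819
df = 6. Since 53.819 > 14.449, we reject H₀.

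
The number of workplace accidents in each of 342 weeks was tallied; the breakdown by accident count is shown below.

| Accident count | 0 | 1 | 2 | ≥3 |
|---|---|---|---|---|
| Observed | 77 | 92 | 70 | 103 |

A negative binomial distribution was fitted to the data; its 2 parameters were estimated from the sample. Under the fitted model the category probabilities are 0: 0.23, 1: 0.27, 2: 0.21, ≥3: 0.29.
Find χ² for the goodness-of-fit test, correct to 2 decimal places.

0.23

Expected counts E_i = n·p_i: 342×0.23 = 78.66, 342×0.27 = 92.34, 342×0.21 = 71.82, 342×0.29 = 99.18.
χ² = (77−78.66)²/78.66 + (92−92.34)²/92.34 + (70−71.82)²/71.82 + (103−99.18)²/99.18
   = 0.035 + 0.001 + 0.046 + 0.147
Sum = 0.23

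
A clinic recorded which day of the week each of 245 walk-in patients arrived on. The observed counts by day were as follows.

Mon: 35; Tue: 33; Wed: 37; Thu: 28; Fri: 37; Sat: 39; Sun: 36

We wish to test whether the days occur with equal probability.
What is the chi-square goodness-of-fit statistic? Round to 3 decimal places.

Under H₀ each category has probability 1/7, so each expected count is 245/7 = 35.
χ² = (35−35)²/35 + (33−35)²/35 + (37−35)²/35 + (28−35)²/35 + (37−35)²/35 + (39−35)²/35 + (36−35)²/35
   = 0.0000 + 0.1143 + 0.1143 + 1.4000 + 0.1143 + 0.4571 + 0.0286
Sum = 2.229

2.229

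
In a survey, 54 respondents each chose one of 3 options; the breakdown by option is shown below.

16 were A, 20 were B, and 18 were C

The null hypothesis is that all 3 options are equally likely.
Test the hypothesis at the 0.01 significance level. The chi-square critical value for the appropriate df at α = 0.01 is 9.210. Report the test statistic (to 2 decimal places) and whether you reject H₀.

Under H₀ each category has probability 1/3, so each expected count is 54/3 = 18.
cat         O        E   (O−E)²/E
A          16       18      0.222
B          20       18      0.222
C          18       18      0.000
Sum = 0.44
df = 2. Since 0.44 < 9.210, we do not reject H₀.

0.44; do not reject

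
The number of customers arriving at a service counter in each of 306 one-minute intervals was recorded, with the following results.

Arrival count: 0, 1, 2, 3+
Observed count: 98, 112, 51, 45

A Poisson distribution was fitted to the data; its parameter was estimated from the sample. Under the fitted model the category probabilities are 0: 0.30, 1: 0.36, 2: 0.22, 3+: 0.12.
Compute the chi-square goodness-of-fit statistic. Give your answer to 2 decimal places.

6.27

Expected counts E_i = n·p_i: 306×0.30 = 91.8, 306×0.36 = 110.16, 306×0.22 = 67.32, 306×0.12 = 36.72.
0: (98 − 91.8)²/91.8 = 38.44/91.8 = 0.419
1: (112 − 110.16)²/110.16 = 3.3856/110.16 = 0.031
2: (51 − 67.32)²/67.32 = 266.3424/67.32 = 3.956
3+: (45 − 36.72)²/36.72 = 68.5584/36.72 = 1.867
Sum = 6.27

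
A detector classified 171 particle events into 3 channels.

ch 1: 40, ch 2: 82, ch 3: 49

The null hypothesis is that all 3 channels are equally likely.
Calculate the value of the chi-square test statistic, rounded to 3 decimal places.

17.158

Expected count for each of the 3 categories: 171/3 = 57.
cat         O        E   (O−E)²/E
ch 1       40       57     5.0702
ch 2       82       57    10.9649
ch 3       49       57     1.1228
Sum = 17.158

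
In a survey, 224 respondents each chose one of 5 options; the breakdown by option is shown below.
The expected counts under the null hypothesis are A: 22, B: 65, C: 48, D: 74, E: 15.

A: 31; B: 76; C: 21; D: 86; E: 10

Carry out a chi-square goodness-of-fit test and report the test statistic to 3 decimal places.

cat         O        E   (O−E)²/E
A          31       22     3.6818
B          76       65     1.8615
C          21       48    15.1875
D          86       74     1.9459
E          10       15     1.6667
Sum = 24.343

24.343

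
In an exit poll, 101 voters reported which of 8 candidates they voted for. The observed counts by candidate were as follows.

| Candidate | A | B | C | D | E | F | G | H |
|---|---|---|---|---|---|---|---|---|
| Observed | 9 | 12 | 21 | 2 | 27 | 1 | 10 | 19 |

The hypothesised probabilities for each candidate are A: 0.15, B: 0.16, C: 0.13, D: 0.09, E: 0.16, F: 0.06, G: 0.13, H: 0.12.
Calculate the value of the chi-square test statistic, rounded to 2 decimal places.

29.96

Expected counts E_i = n·p_i: 101×0.15 = 15.15, 101×0.16 = 16.16, 101×0.13 = 13.13, 101×0.09 = 9.09, 101×0.16 = 16.16, 101×0.06 = 6.06, 101×0.13 = 13.13, 101×0.12 = 12.12.
A: (9 − 15.15)²/15.15 = 37.8225/15.15 = 2.497
B: (12 − 16.16)²/16.16 = 17.3056/16.16 = 1.071
C: (21 − 13.13)²/13.13 = 61.9369/13.13 = 4.717
D: (2 − 9.09)²/9.09 = 50.2681/9.09 = 5.530
E: (27 − 16.16)²/16.16 = 117.5056/16.16 = 7.271
F: (1 − 6.06)²/6.06 = 25.6036/6.06 = 4.225
G: (10 − 13.13)²/13.13 = 9.7969/13.13 = 0.746
H: (19 − 12.12)²/12.12 = 47.3344/12.12 = 3.905
Sum = 29.96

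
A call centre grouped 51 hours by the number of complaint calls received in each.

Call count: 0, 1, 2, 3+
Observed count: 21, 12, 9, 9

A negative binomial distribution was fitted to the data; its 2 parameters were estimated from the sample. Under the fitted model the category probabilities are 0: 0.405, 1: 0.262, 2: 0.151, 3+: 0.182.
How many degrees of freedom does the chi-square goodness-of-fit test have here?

There are k = 4 categories and 2 parameters estimated from the data, so df = 4 − 1 − 2 = 1.

1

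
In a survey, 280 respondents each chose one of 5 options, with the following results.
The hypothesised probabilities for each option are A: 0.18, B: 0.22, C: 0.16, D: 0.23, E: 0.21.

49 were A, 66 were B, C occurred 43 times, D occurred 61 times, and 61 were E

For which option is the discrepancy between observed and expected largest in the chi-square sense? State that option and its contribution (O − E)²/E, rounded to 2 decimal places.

B, 0.31

Expected counts E_i = n·p_i: 280×0.18 = 50.4, 280×0.22 = 61.6, 280×0.16 = 44.8, 280×0.23 = 64.4, 280×0.21 = 58.8.
A: (49 − 50.4)²/50.4 = 1.96/50.4 = 0.039
B: (66 − 61.6)²/61.6 = 19.36/61.6 = 0.314
C: (43 − 44.8)²/44.8 = 3.24/44.8 = 0.072
D: (61 − 64.4)²/64.4 = 11.56/64.4 = 0.180
E: (61 − 58.8)²/58.8 = 4.84/58.8 = 0.082
The largest term is for B: 0.31.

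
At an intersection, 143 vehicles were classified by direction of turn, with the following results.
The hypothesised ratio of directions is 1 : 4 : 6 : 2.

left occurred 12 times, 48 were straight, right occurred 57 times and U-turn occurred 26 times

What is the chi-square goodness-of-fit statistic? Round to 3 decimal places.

Ratio total = 13. Expected counts: 143×1/13 = 11, 143×4/13 = 44, 143×6/13 = 66, 143×2/13 = 22.
left: (12 − 11)²/11 = 1/11 = 0.0909
straight: (48 − 44)²/44 = 16/44 = 0.3636
right: (57 − 66)²/66 = 81/66 = 1.2273
U-turn: (26 − 22)²/22 = 16/22 = 0.7273
Sum = 2.409

2.409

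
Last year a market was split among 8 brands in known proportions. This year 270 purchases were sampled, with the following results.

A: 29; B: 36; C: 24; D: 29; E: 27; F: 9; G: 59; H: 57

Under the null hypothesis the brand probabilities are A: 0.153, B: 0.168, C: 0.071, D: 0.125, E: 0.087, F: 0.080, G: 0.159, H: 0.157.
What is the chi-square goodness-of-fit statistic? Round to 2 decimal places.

26.41

Expected counts E_i = n·p_i: 270×0.153 = 41.31, 270×0.168 = 45.36, 270×0.071 = 19.17, 270×0.125 = 33.75, 270×0.087 = 23.49, 270×0.080 = 21.6, 270×0.159 = 42.93, 270×0.157 = 42.39.
A: (29 − 41.31)²/41.31 = 151.5361/41.31 = 3.668
B: (36 − 45.36)²/45.36 = 87.6096/45.36 = 1.931
C: (24 − 19.17)²/19.17 = 23.3289/19.17 = 1.217
D: (29 − 33.75)²/33.75 = 22.5625/33.75 = 0.669
E: (27 − 23.49)²/23.49 = 12.3201/23.49 = 0.524
F: (9 − 21.6)²/21.6 = 158.76/21.6 = 7.350
G: (59 − 42.93)²/42.93 = 258.2449/42.93 = 6.015
H: (57 − 42.39)²/42.39 = 213.4521/42.39 = 5.035
Sum = 26.41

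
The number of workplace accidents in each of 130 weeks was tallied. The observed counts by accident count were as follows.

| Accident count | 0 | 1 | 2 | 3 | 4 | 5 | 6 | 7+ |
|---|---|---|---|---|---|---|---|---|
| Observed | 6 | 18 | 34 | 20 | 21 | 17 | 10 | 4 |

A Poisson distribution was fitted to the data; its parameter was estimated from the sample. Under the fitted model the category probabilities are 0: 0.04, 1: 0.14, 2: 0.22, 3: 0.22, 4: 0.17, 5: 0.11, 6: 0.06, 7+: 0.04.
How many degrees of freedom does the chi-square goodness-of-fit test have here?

6

There are k = 8 categories and 1 parameter estimated from the data, so df = 8 − 1 − 1 = 6.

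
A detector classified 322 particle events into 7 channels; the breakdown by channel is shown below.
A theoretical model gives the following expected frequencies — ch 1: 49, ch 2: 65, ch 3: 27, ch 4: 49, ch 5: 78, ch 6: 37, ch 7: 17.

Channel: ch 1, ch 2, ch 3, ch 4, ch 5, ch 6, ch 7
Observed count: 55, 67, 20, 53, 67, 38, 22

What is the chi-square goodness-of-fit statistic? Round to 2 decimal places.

cat         O        E   (O−E)²/E
ch 1       55       49      0.735
ch 2       67       65      0.062
ch 3       20       27      1.815
ch 4       53       49      0.327
ch 5       67       78      1.551
ch 6       38       37      0.027
ch 7       22       17      1.471
Sum = 5.99

5.99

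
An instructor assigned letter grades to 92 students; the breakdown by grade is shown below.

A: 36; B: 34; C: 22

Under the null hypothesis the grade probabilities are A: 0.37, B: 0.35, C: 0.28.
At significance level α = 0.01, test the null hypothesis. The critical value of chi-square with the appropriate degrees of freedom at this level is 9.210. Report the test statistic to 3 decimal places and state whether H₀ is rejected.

Expected counts E_i = n·p_i: 92×0.37 = 34.04, 92×0.35 = 32.2, 92×0.28 = 25.76.
cat         O        E   (O−E)²/E
A          36    34.04     0.1129
B          34     32.2     0.1006
C          22    25.76     0.5488
Sum = 0.762
df = 2. Since 0.762 < 9.210, we do not reject H₀.

0.762; do not reject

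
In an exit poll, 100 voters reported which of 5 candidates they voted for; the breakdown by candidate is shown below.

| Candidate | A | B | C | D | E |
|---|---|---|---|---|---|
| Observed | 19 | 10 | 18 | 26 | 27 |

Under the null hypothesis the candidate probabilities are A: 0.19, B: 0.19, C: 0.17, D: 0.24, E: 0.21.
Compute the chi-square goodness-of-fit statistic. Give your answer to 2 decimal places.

6.20

Expected counts E_i = n·p_i: 100×0.19 = 19, 100×0.19 = 19, 100×0.17 = 17, 100×0.24 = 24, 100×0.21 = 21.
cat         O        E   (O−E)²/E
A          19       19      0.000
B          10       19      4.263
C          18       17      0.059
D          26       24      0.167
E          27       21      1.714
Sum = 6.20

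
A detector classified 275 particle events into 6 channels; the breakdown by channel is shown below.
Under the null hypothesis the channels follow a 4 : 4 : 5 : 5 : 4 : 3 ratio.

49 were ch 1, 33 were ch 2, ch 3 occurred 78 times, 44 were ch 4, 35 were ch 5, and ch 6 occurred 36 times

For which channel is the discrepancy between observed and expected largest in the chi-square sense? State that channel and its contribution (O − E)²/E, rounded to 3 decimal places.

Ratio total = 25. Expected counts: 275×4/25 = 44, 275×4/25 = 44, 275×5/25 = 55, 275×5/25 = 55, 275×4/25 = 44, 275×3/25 = 33.
χ² = (49−44)²/44 + (33−44)²/44 + (78−55)²/55 + (44−55)²/55 + (35−44)²/44 + (36−33)²/33
   = 0.5682 + 2.7500 + 9.6182 + 2.2000 + 1.8409 + 0.2727
The largest term is for ch 3: 9.618.

ch 3, 9.618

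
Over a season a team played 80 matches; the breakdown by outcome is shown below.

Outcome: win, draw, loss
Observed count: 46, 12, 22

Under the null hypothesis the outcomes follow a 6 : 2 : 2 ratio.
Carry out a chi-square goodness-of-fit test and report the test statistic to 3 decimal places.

Ratio total = 10. Expected counts: 80×6/10 = 48, 80×2/10 = 16, 80×2/10 = 16.
win: (46 − 48)²/48 = 4/48 = 0.0833
draw: (12 − 16)²/16 = 16/16 = 1.0000
loss: (22 − 16)²/16 = 36/16 = 2.2500
Sum = 3.333

3.333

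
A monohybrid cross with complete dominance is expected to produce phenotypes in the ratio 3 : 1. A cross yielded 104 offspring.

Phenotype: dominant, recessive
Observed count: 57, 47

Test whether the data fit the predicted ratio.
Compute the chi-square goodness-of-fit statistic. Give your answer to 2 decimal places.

22.62

Ratio total = 4. Expected counts: 104×3/4 = 78, 104×1/4 = 26.
cat            O        E   (O−E)²/E
dominant      57       78      5.654
recessive     47       26     16.962
Sum = 22.62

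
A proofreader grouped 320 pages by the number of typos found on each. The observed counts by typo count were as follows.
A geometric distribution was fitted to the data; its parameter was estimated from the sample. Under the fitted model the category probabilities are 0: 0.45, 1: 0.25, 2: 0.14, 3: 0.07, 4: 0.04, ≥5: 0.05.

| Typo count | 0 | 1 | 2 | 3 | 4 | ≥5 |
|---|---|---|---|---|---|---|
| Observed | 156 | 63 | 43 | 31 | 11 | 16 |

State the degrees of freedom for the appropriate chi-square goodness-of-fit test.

There are k = 6 categories and 1 parameter estimated from the data, so df = 6 − 1 − 1 = 4.

4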